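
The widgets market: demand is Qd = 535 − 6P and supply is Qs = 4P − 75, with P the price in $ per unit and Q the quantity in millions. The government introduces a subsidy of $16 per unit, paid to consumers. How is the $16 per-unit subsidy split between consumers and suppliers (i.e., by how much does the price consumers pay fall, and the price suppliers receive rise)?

Consumers gain $6.4 per unit; suppliers gain $9.6 per unit.

Before the subsidy: set 535 − 6P = 4P − 75 → P* = $61, Q* = 169.
With a per-unit subsidy paid to consumers, each effectively pays P − 16, so demand becomes Qd = 535 − 6(P − 16).
New equilibrium: consumers pay $54.6, suppliers receive $70.6, Q = 207.4. (Wedge: Pb − Ps = −16.)
Gain to consumers: $6.4; to suppliers: $9.6. (They sum to $16.)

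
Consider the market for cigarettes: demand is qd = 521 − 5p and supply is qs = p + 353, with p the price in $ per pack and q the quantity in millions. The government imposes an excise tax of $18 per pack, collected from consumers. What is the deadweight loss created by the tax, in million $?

Deadweight loss = $135 million.

Before the tax: set 521 − 5p = p + 353 → p* = $28, q* = 381.
With the tax collected from consumers, demand (in seller-price terms) shifts: qd = 521 − 5(p + 18).
Solving gives q = 366 with consumers paying $31 and sellers receiving $13 (the $18 wedge).
Quantity falls by |ΔQ| = |381 − 366| = 15.
DWL = ½ · t · |ΔQ| = ½ · 18 · 15 = $135.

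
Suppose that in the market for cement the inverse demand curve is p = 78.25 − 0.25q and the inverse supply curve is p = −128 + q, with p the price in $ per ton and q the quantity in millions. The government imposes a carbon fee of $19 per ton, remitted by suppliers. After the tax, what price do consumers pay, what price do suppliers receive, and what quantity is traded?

Consumers pay $40.8; suppliers receive $21.8; quantity = 149.8.

Inverting to q(p) form: qd = 313 − 4p; qs = p + 128.
Without the tax, 313 − 4p = p + 128 gives 5p = 185, so p* = $37 and q* = 165.
With the tax collected from suppliers, supply shifts: qs = (p − 19) + 128.
New equilibrium: consumers pay $40.8, suppliers receive $21.8, q = 149.8. (Wedge: pb − ps = 19.)
The less price-elastic side of the market bears the larger share of a per-unit tax.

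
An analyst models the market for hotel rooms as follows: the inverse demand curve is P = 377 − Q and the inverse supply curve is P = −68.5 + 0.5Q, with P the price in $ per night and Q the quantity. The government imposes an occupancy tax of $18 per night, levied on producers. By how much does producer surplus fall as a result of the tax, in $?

Rewrite in direct form: Qd = 377 − P and Qs = 2P + 137.
Before the tax: set 377 − P = 2P + 137 → P* = $80, Q* = 297.
With the tax collected from producers, supply shifts: Qs = 2(P − 18) + 137.
Solving gives Q = 285 with consumers paying $92 and producers receiving $74 (the $18 wedge).
ΔPS is the trapezoid between Q = 285 and Q = 297 of height $6: ½ · (297 + 285) · 6 = $1746.

Producer surplus falls by $1746.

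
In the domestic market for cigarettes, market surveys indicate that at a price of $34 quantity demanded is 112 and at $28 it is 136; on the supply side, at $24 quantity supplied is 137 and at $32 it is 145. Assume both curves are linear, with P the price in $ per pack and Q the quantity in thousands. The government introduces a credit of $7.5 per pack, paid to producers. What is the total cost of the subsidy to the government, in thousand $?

Government outlay = $1095 thousand.

Demand slope: (136 − 112)/(28 − 34) = -4, so Qd = 248 − 4P.
Supply slope: (145 − 137)/(32 − 24) = 1, so Qs = P + 113.
Before the subsidy: set 248 − 4P = P + 113 → P* = $27, Q* = 140.
With a per-unit subsidy paid to producers, each receives P + 7.5 per unit sold, so supply becomes Qs = (P + 7.5) + 113.
Solving gives Q = 146 with consumers paying $25.5 and producers receiving $33 (the $7.5 wedge).
Outlay = t · Q = 7.5 · 146 = $1095.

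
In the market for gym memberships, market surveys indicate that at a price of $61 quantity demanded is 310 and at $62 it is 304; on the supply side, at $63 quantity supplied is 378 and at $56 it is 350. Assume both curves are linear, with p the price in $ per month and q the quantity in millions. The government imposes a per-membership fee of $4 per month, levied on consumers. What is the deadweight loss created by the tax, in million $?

Deadweight loss = $19.2 million.

Demand slope: (304 − 310)/(62 − 61) = -6, so qd = 676 − 6p.
Supply slope: (350 − 378)/(56 − 63) = 4, so qs = 4p + 126.
Before the tax: set 676 − 6p = 4p + 126 → p* = $55, q* = 346.
With the tax collected from consumers, demand (in seller-price terms) shifts: qd = 676 − 6(p + 4).
New equilibrium: consumers pay $56.6, producers receive $52.6, q = 336.4. (Wedge: pb − ps = 4.)
Quantity falls by |ΔQ| = |346 − 336.4| = 9.6.
DWL = ½ · t · |ΔQ| = ½ · 4 · 9.6 = $19.2.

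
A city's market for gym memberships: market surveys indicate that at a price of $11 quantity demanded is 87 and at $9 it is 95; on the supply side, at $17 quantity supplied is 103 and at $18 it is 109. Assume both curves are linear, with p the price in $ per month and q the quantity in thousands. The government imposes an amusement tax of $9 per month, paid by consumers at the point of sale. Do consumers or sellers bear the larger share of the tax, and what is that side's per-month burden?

Consumers bear the larger share: $5.4 per month.

Demand slope: (95 − 87)/(9 − 11) = -4, so qd = 131 − 4p.
Supply slope: (109 − 103)/(18 − 17) = 6, so qs = 6p + 1.
Before the tax: set 131 − 4p = 6p + 1 → p* = $13, q* = 79.
With the tax collected from consumers, demand (in seller-price terms) shifts: qd = 131 − 4(p + 9).
New equilibrium: consumers pay $18.4, sellers receive $9.4, q = 57.4. (Wedge: pb − ps = 9.)
Per-month burden: consumers $5.4, sellers $3.6.
Consumers take the larger share because demand is less price-elastic here (demand slope 4 vs supply slope 6).
The less price-elastic side of the market bears the larger share of a per-unit tax.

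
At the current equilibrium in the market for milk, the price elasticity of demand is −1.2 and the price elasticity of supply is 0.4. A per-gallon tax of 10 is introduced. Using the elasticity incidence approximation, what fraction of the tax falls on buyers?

Incidence ratio: buyers' share ≈ εs / (εs + |εd|) = 0.4 / (0.4 + 1.2) = 0.25.
Supply is the less elastic side, so buyers bear the smaller share.

Buyers' share ≈ 0.25.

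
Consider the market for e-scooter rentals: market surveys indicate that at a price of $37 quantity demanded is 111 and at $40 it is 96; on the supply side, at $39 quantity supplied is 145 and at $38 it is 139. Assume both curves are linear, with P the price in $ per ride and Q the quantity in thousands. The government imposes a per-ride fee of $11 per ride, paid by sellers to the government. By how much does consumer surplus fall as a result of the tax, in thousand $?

Demand slope: (96 − 111)/(40 − 37) = -5, so Qd = 296 − 5P.
Supply slope: (139 − 145)/(38 − 39) = 6, so Qs = 6P − 89.
Before the tax: set 296 − 5P = 6P − 89 → P* = $35, Q* = 121.
With the tax collected from sellers, supply shifts: Qs = 6(P − 11) − 89.
Solving gives Q = 91 with buyers paying $41 and sellers receiving $30 (the $11 wedge).
ΔCS is the trapezoid between Q = 91 and Q = 121 of height $6: ½ · (121 + 91) · 6 = $636.

Consumer surplus falls by $636 thousand.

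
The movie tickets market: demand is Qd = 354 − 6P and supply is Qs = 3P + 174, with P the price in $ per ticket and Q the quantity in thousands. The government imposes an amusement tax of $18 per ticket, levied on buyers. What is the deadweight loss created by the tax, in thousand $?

Deadweight loss = $324 thousand.

Without the tax, 354 − 6P = 3P + 174 gives 9P = 180, so P* = $20 and Q* = 234.
With the tax collected from buyers, demand (in seller-price terms) shifts: Qd = 354 − 6(P + 18).
New equilibrium: buyers pay $26, producers receive $8, Q = 198. (Wedge: Pb − Ps = 18.)
Quantity falls by |ΔQ| = |234 − 198| = 36.
DWL = ½ · t · |ΔQ| = ½ · 18 · 36 = $324.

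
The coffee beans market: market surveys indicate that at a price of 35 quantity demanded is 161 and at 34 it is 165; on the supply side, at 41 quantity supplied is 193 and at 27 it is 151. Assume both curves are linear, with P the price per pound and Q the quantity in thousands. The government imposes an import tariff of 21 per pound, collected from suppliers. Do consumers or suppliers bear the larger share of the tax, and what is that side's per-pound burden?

Suppliers bear the larger share: 12 per pound.

Demand slope: (165 − 161)/(34 − 35) = -4, so Qd = 301 − 4P.
Supply slope: (151 − 193)/(27 − 41) = 3, so Qs = 3P + 70.
Without the tax, 301 − 4P = 3P + 70 gives 7P = 231, so P* = 33 and Q* = 169.
With the tax collected from suppliers, supply shifts: Qs = 3(P − 21) + 70.
Solving gives Q = 133 with consumers paying 42 and suppliers receiving 21 (the 21 wedge).
Per-pound burden: consumers 9, suppliers 12.
Suppliers take the larger share because supply is less price-elastic here (demand slope 4 vs supply slope 3).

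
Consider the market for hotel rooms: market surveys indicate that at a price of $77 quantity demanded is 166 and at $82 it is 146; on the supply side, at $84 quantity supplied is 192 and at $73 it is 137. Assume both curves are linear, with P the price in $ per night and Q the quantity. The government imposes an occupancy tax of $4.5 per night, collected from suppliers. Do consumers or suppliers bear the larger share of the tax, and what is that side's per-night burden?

Consumers bear the larger share: $2.5 per night.

Demand slope: (146 − 166)/(82 − 77) = -4, so Qd = 474 − 4P.
Supply slope: (137 − 192)/(73 − 84) = 5, so Qs = 5P − 228.
Before the tax: set 474 − 4P = 5P − 228 → P* = $78, Q* = 162.
With the tax collected from suppliers, supply shifts: Qs = 5(P − 4.5) − 228.
New equilibrium: consumers pay $80.5, suppliers receive $76, Q = 152. (Wedge: Pb − Ps = 4.5.)
Per-night burden: consumers $2.5, suppliers $2.
Consumers take the larger share because demand is less price-elastic here (demand slope 4 vs supply slope 5).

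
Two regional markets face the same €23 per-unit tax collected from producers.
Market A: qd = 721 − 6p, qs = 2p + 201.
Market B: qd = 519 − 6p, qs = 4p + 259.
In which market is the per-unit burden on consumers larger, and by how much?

Market B, by €3.45.

Market A: pre-tax p* = €65, q* = 331; post-tax q = 296.5; per-unit burden on consumers = €5.75.
Market B: pre-tax p* = €26, q* = 363; post-tax q = 307.8; per-unit burden on consumers = €9.2.
Difference: €5.75 vs €9.2 → market B is larger by €3.45.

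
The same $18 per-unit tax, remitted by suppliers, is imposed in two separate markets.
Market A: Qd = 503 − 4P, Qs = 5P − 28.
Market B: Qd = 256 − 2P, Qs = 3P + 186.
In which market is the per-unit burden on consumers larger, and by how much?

Market B, by $0.8.

Market A: pre-tax P* = $59, Q* = 267; post-tax Q = 227; per-unit burden on consumers = $10.
Market B: pre-tax P* = $14, Q* = 228; post-tax Q = 206.4; per-unit burden on consumers = $10.8.
Difference: $10 vs $10.8 → market B is larger by $0.8.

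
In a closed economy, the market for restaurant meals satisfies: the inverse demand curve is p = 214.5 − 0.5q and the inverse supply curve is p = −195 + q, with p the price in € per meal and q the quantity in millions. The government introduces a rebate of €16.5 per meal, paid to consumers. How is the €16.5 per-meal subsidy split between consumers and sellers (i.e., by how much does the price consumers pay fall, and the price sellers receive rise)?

Inverting to q(p) form: qd = 429 − 2p; qs = p + 195.
Before the subsidy: set 429 − 2p = p + 195 → p* = €78, q* = 273.
With a per-unit subsidy paid to consumers, each effectively pays p − 16.5, so demand becomes qd = 429 − 2(p − 16.5).
Solving gives q = 284 with consumers paying €72.5 and sellers receiving €89 (the €16.5 wedge).
Gain to consumers: €5.5; to sellers: €11. (They sum to €16.5.)

Consumers gain €5.5 per meal; sellers gain €11 per meal.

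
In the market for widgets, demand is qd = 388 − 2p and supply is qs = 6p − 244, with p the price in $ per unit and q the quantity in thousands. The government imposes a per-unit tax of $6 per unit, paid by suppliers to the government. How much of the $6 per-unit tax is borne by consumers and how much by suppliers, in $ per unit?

Consumers bear $4.5 per unit; suppliers bear $1.5 per unit.

Without the tax, 388 − 2p = 6p − 244 gives 8p = 632, so p* = $79 and q* = 230.
With the tax collected from suppliers, supply shifts: qs = 6(p − 6) − 244.
New equilibrium: consumers pay $83.5, suppliers receive $77.5, q = 221. (Wedge: pb − ps = 6.)
Burden on consumers: $4.5; on suppliers: $1.5. (They sum to $6.)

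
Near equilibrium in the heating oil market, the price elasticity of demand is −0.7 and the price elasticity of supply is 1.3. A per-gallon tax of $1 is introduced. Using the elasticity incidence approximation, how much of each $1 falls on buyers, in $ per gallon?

Incidence ratio: buyers' share ≈ εs / (εs + |εd|) = 1.3 / (1.3 + 0.7) = 0.65.
So buyers bear ≈ 0.65 × $1 = $0.65; sellers bear $0.35.

Buyers bear ≈ $0.65 per gallon.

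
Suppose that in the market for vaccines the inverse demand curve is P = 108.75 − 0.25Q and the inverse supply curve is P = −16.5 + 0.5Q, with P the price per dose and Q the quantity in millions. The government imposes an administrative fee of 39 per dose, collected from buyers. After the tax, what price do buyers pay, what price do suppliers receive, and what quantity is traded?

Buyers pay 80; suppliers receive 41; quantity = 115.

Inverting to Q(P) form: Qd = 435 − 4P; Qs = 2P + 33.
Before the tax: set 435 − 4P = 2P + 33 → P* = 67, Q* = 167.
With the tax collected from buyers, demand (in seller-price terms) shifts: Qd = 435 − 4(P + 39).
New equilibrium: buyers pay 80, suppliers receive 41, Q = 115. (Wedge: Pb − Ps = 39.)
The less price-elastic side of the market bears the larger share of a per-unit tax.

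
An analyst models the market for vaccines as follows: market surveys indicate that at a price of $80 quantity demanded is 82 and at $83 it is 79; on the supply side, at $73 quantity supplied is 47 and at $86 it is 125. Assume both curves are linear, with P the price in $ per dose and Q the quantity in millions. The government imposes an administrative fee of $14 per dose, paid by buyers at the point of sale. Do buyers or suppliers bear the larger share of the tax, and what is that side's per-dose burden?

Buyers bear the larger share: $12 per dose.

Demand slope: (79 − 82)/(83 − 80) = -1, so Qd = 162 − P.
Supply slope: (125 − 47)/(86 − 73) = 6, so Qs = 6P − 391.
Before the tax: set 162 − P = 6P − 391 → P* = $79, Q* = 83.
With the tax collected from buyers, demand (in seller-price terms) shifts: Qd = 162 − (P + 14).
Solving gives Q = 71 with buyers paying $91 and suppliers receiving $77 (the $14 wedge).
Per-dose burden: buyers $12, suppliers $2.
Buyers take the larger share because demand is less price-elastic here (demand slope 1 vs supply slope 6).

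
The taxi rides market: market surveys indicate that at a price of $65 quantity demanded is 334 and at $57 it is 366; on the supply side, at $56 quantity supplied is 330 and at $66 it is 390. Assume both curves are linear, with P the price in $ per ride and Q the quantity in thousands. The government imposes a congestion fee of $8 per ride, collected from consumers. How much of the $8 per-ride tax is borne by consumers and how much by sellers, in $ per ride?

Demand slope: (366 − 334)/(57 − 65) = -4, so Qd = 594 − 4P.
Supply slope: (390 − 330)/(66 − 56) = 6, so Qs = 6P − 6.
Before the tax: set 594 − 4P = 6P − 6 → P* = $60, Q* = 354.
With the tax collected from consumers, demand (in seller-price terms) shifts: Qd = 594 − 4(P + 8).
Solving gives Q = 334.8 with consumers paying $64.8 and sellers receiving $56.8 (the $8 wedge).
Burden on consumers: $4.8; on sellers: $3.2. (They sum to $8.)

Consumers bear $4.8 per ride; sellers bear $3.2 per ride.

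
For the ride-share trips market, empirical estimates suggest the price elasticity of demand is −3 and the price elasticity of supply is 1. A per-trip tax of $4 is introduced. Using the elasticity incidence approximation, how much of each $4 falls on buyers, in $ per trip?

Buyers bear ≈ $1 per trip.

Incidence ratio: buyers' share ≈ εs / (εs + |εd|) = 1 / (1 + 3) = 0.25.
So buyers bear ≈ 0.25 × $4 = $1; sellers bear $3.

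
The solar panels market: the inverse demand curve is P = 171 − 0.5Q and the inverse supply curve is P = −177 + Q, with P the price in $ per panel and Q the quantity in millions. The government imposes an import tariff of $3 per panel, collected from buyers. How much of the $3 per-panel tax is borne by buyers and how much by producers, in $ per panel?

Rewrite in direct form: Qd = 342 − 2P and Qs = P + 177.
Before the tax: set 342 − 2P = P + 177 → P* = $55, Q* = 232.
With the tax collected from buyers, demand (in seller-price terms) shifts: Qd = 342 − 2(P + 3).
Solving gives Q = 230 with buyers paying $56 and producers receiving $53 (the $3 wedge).
Burden on buyers: $1; on producers: $2. (They sum to $3.)
The less price-elastic side of the market bears the larger share of a per-unit tax.

Buyers bear $1 per panel; producers bear $2 per panel.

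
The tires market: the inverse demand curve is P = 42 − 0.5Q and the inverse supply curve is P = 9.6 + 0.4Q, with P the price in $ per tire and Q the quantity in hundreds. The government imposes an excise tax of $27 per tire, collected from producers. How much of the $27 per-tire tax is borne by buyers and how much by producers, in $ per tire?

Buyers bear $15 per tire; producers bear $12 per tire.

Inverting to Q(P) form: Qd = 84 − 2P; Qs = 2.5P − 24.
Before the tax: set 84 − 2P = 2.5P − 24 → P* = $24, Q* = 36.
With the tax collected from producers, supply shifts: Qs = 2.5(P − 27) − 24.
New equilibrium: buyers pay $39, producers receive $12, Q = 6. (Wedge: Pb − Ps = 27.)
Burden on buyers: $15; on producers: $12. (They sum to $27.)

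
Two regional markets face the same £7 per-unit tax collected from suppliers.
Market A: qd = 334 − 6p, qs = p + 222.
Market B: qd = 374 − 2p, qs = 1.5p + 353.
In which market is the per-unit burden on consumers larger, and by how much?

Market B, by £2.

Market A: pre-tax p* = £16, q* = 238; post-tax q = 232; per-unit burden on consumers = £1.
Market B: pre-tax p* = £6, q* = 362; post-tax q = 356; per-unit burden on consumers = £3.
Difference: £1 vs £3 → market B is larger by £2.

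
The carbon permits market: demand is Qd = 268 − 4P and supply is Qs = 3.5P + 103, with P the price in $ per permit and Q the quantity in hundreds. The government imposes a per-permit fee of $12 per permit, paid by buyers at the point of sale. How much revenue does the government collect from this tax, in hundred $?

Without the tax, 268 − 4P = 3.5P + 103 gives 7.5P = 165, so P* = $22 and Q* = 180.
With the tax collected from buyers, demand (in seller-price terms) shifts: Qd = 268 − 4(P + 12).
New equilibrium: buyers pay $27.6, sellers receive $15.6, Q = 157.6. (Wedge: Pb − Ps = 12.)
Revenue = t · Q = 12 · 157.6 = $1891.2.

Tax revenue = $1891.2 hundred.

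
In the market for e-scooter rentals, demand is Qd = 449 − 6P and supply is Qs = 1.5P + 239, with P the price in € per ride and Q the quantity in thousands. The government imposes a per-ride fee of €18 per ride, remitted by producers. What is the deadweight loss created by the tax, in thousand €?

Deadweight loss = €194.4 thousand.

Without the tax, 449 − 6P = 1.5P + 239 gives 7.5P = 210, so P* = €28 and Q* = 281.
With the tax collected from producers, supply shifts: Qs = 1.5(P − 18) + 239.
Solving gives Q = 259.4 with buyers paying €31.6 and producers receiving €13.6 (the €18 wedge).
Quantity falls by |ΔQ| = |281 − 259.4| = 21.6.
DWL = ½ · t · |ΔQ| = ½ · 18 · 21.6 = €194.4.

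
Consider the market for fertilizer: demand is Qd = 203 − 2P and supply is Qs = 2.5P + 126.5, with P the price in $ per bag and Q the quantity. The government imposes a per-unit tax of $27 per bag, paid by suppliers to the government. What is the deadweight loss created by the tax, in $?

Deadweight loss = $405.

Before the tax: set 203 − 2P = 2.5P + 126.5 → P* = $17, Q* = 169.
With the tax collected from suppliers, supply shifts: Qs = 2.5(P − 27) + 126.5.
Solving gives Q = 139 with buyers paying $32 and suppliers receiving $5 (the $27 wedge).
Quantity falls by |ΔQ| = |169 − 139| = 30.
DWL = ½ · t · |ΔQ| = ½ · 27 · 30 = $405.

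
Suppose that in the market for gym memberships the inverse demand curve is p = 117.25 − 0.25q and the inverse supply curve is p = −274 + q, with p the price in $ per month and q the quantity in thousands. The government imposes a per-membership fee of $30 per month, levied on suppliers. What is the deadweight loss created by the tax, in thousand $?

Rewrite in direct form: qd = 469 − 4p and qs = p + 274.
Without the tax, 469 − 4p = p + 274 gives 5p = 195, so p* = $39 and q* = 313.
With the tax collected from suppliers, supply shifts: qs = (p − 30) + 274.
Solving gives q = 289 with consumers paying $45 and suppliers receiving $15 (the $30 wedge).
Quantity falls by |ΔQ| = |313 − 289| = 24.
DWL = ½ · t · |ΔQ| = ½ · 30 · 24 = $360.

Deadweight loss = $360 thousand.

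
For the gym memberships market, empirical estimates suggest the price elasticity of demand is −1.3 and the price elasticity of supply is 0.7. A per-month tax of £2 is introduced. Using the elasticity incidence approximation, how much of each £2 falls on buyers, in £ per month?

Incidence ratio: buyers' share ≈ εs / (εs + |εd|) = 0.7 / (0.7 + 1.3) = 0.35.
So buyers bear ≈ 0.35 × £2 = £0.7; suppliers bear £1.3.

Buyers bear ≈ £0.7 per month.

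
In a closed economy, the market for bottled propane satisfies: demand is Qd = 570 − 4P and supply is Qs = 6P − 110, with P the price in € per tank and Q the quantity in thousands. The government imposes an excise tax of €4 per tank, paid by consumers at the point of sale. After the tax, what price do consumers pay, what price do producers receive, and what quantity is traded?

Consumers pay €70.4; producers receive €66.4; quantity = 288.4.

Before the tax: set 570 − 4P = 6P − 110 → P* = €68, Q* = 298.
With the tax collected from consumers, demand (in seller-price terms) shifts: Qd = 570 − 4(P + 4).
New equilibrium: consumers pay €70.4, producers receive €66.4, Q = 288.4. (Wedge: Pb − Ps = 4.)
The less price-elastic side of the market bears the larger share of a per-unit tax.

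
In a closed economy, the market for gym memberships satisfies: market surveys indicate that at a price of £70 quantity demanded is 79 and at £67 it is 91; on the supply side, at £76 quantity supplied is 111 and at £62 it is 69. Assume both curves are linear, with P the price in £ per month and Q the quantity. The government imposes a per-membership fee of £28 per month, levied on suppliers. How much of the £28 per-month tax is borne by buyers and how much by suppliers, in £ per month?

Buyers bear £12 per month; suppliers bear £16 per month.

Demand slope: (91 − 79)/(67 − 70) = -4, so Qd = 359 − 4P.
Supply slope: (69 − 111)/(62 − 76) = 3, so Qs = 3P − 117.
Without the tax, 359 − 4P = 3P − 117 gives 7P = 476, so P* = £68 and Q* = 87.
With the tax collected from suppliers, supply shifts: Qs = 3(P − 28) − 117.
New equilibrium: buyers pay £80, suppliers receive £52, Q = 39. (Wedge: Pb − Ps = 28.)
Burden on buyers: £12; on suppliers: £16. (They sum to £28.)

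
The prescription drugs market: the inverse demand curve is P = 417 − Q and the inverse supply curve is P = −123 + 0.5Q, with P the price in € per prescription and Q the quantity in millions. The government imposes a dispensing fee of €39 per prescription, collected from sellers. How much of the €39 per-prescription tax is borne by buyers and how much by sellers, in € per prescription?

Rewrite in direct form: Qd = 417 − P and Qs = 2P + 246.
Before the tax: set 417 − P = 2P + 246 → P* = €57, Q* = 360.
With the tax collected from sellers, supply shifts: Qs = 2(P − 39) + 246.
Solving gives Q = 334 with buyers paying €83 and sellers receiving €44 (the €39 wedge).
Burden on buyers: €26; on sellers: €13. (They sum to €39.)
The less price-elastic side of the market bears the larger share of a per-unit tax.

Buyers bear €26 per prescription; sellers bear €13 per prescription.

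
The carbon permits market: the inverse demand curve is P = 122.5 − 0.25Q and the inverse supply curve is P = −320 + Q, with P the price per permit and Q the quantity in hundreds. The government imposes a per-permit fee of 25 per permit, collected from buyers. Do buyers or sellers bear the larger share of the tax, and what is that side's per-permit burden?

Rewrite in direct form: Qd = 490 − 4P and Qs = P + 320.
Before the tax: set 490 − 4P = P + 320 → P* = 34, Q* = 354.
With the tax collected from buyers, demand (in seller-price terms) shifts: Qd = 490 − 4(P + 25).
New equilibrium: buyers pay 39, sellers receive 14, Q = 334. (Wedge: Pb − Ps = 25.)
Per-permit burden: buyers 5, sellers 20.
Sellers take the larger share because supply is less price-elastic here (demand slope 4 vs supply slope 1).

Sellers bear the larger share: 20 per permit.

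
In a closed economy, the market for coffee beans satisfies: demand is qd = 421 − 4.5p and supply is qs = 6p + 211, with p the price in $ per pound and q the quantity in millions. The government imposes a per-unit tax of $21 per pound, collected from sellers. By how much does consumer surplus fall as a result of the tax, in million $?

Without the tax, 421 − 4.5p = 6p + 211 gives 10.5p = 210, so p* = $20 and q* = 331.
With the tax collected from sellers, supply shifts: qs = 6(p − 21) + 211.
New equilibrium: buyers pay $32, sellers receive $11, q = 277. (Wedge: pb − ps = 21.)
ΔCS is the trapezoid between Q = 277 and Q = 331 of height $12: ½ · (331 + 277) · 12 = $3648.

Consumer surplus falls by $3648 million.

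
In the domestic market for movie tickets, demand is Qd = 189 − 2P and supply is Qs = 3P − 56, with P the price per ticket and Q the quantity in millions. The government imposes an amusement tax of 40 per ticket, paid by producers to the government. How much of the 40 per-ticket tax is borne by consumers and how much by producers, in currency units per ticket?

Consumers bear 24 per ticket; producers bear 16 per ticket.

Before the tax: set 189 − 2P = 3P − 56 → P* = 49, Q* = 91.
With the tax collected from producers, supply shifts: Qs = 3(P − 40) − 56.
New equilibrium: consumers pay 73, producers receive 33, Q = 43. (Wedge: Pb − Ps = 40.)
Burden on consumers: 24; on producers: 16. (They sum to 40.)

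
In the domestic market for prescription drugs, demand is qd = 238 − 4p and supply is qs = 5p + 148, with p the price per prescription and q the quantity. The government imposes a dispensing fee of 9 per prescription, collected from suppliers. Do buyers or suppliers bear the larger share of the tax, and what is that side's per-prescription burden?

Without the tax, 238 − 4p = 5p + 148 gives 9p = 90, so p* = 10 and q* = 198.
With the tax collected from suppliers, supply shifts: qs = 5(p − 9) + 148.
New equilibrium: buyers pay 15, suppliers receive 6, q = 178. (Wedge: pb − ps = 9.)
Per-prescription burden: buyers 5, suppliers 4.
Buyers take the larger share because demand is less price-elastic here (demand slope 4 vs supply slope 5).
The less price-elastic side of the market bears the larger share of a per-unit tax.

Buyers bear the larger share: 5 per prescription.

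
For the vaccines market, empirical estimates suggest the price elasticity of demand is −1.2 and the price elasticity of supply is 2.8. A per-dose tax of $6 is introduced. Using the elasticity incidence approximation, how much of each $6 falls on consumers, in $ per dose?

Incidence ratio: consumers' share ≈ εs / (εs + |εd|) = 2.8 / (2.8 + 1.2) = 0.7.
So consumers bear ≈ 0.7 × $6 = $4.2; producers bear $1.8.

Consumers bear ≈ $4.2 per dose.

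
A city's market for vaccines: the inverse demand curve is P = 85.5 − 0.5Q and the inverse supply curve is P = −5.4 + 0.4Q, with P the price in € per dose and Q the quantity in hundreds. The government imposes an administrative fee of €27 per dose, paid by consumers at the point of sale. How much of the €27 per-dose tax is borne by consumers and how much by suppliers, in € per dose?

Inverting to Q(P) form: Qd = 171 − 2P; Qs = 2.5P + 13.5.
Before the tax: set 171 − 2P = 2.5P + 13.5 → P* = €35, Q* = 101.
With the tax collected from consumers, demand (in seller-price terms) shifts: Qd = 171 − 2(P + 27).
Solving gives Q = 71 with consumers paying €50 and suppliers receiving €23 (the €27 wedge).
Burden on consumers: €15; on suppliers: €12. (They sum to €27.)

Consumers bear €15 per dose; suppliers bear €12 per dose.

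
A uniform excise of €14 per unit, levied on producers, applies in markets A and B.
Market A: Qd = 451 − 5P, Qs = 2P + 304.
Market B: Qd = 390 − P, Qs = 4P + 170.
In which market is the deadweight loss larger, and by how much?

Market A, by €61.6.

Market A: pre-tax P* = €21, Q* = 346; post-tax Q = 326; deadweight loss = €140.
Market B: pre-tax P* = €44, Q* = 346; post-tax Q = 334.8; deadweight loss = €78.4.
Difference: €140 vs €78.4 → market A is larger by €61.6.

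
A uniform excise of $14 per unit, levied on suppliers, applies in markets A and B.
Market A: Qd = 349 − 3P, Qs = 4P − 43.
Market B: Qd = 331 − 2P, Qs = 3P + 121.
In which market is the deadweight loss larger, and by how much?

Market A, by $50.4.

Market A: pre-tax P* = $56, Q* = 181; post-tax Q = 157; deadweight loss = $168.
Market B: pre-tax P* = $42, Q* = 247; post-tax Q = 230.2; deadweight loss = $117.6.
Difference: $168 vs $117.6 → market A is larger by $50.4.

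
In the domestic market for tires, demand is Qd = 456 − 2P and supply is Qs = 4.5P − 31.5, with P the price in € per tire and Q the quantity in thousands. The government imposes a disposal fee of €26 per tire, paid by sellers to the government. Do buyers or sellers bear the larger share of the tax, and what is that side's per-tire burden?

Buyers bear the larger share: €18 per tire.

Before the tax: set 456 − 2P = 4.5P − 31.5 → P* = €75, Q* = 306.
With the tax collected from sellers, supply shifts: Qs = 4.5(P − 26) − 31.5.
Solving gives Q = 270 with buyers paying €93 and sellers receiving €67 (the €26 wedge).
Per-tire burden: buyers €18, sellers €8.
Buyers take the larger share because demand is less price-elastic here (demand slope 2 vs supply slope 4.5).
The less price-elastic side of the market bears the larger share of a per-unit tax.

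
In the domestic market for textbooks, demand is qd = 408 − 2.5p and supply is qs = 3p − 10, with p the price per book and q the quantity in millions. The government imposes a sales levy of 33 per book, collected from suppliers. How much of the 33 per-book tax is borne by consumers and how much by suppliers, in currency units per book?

Consumers bear 18 per book; suppliers bear 15 per book.

Before the tax: set 408 − 2.5p = 3p − 10 → p* = 76, q* = 218.
With the tax collected from suppliers, supply shifts: qs = 3(p − 33) − 10.
Solving gives q = 173 with consumers paying 94 and suppliers receiving 61 (the 33 wedge).
Burden on consumers: 18; on suppliers: 15. (They sum to 33.)
The less price-elastic side of the market bears the larger share of a per-unit tax.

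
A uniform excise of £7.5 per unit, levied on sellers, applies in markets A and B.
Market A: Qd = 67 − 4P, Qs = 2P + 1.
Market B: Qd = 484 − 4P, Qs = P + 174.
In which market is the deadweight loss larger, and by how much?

Market A: pre-tax P* = £11, Q* = 23; post-tax Q = 13; deadweight loss = £37.5.
Market B: pre-tax P* = £62, Q* = 236; post-tax Q = 230; deadweight loss = £22.5.
Difference: £37.5 vs £22.5 → market A is larger by £15.

Market A, by £15.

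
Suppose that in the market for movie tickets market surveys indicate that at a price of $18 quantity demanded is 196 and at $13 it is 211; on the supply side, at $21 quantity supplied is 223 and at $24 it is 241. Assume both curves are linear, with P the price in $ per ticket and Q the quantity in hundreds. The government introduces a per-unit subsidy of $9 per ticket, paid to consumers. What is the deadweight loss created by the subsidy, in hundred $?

Deadweight loss = $81 hundred.

Demand slope: (211 − 196)/(13 − 18) = -3, so Qd = 250 − 3P.
Supply slope: (241 − 223)/(24 − 21) = 6, so Qs = 6P + 97.
Without the subsidy, 250 − 3P = 6P + 97 gives 9P = 153, so P* = $17 and Q* = 199.
With a per-unit subsidy paid to consumers, each effectively pays P − 9, so demand becomes Qd = 250 − 3(P − 9).
New equilibrium: consumers pay $11, producers receive $20, Q = 217. (Wedge: Pb − Ps = −9.)
Quantity rises by |ΔQ| = |199 − 217| = 18.
DWL = ½ · t · |ΔQ| = ½ · 9 · 18 = $81.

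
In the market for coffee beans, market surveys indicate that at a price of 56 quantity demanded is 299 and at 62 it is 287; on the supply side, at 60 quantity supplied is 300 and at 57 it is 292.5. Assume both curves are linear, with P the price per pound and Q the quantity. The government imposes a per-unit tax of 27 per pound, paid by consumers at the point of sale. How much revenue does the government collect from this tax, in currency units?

Tax revenue = 7155.

Demand slope: (287 − 299)/(62 − 56) = -2, so Qd = 411 − 2P.
Supply slope: (292.5 − 300)/(57 − 60) = 2.5, so Qs = 2.5P + 150.
Without the tax, 411 − 2P = 2.5P + 150 gives 4.5P = 261, so P* = 58 and Q* = 295.
With the tax collected from consumers, demand (in seller-price terms) shifts: Qd = 411 − 2(P + 27).
New equilibrium: consumers pay 73, producers receive 46, Q = 265. (Wedge: Pb − Ps = 27.)
Revenue = t · Q = 27 · 265 = 7155.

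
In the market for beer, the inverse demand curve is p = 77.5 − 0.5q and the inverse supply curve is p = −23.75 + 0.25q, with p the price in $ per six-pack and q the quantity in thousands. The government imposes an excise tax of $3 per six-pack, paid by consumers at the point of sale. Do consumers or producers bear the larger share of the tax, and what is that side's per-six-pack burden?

Consumers bear the larger share: $2 per six-pack.

Rewrite in direct form: qd = 155 − 2p and qs = 4p + 95.
Without the tax, 155 − 2p = 4p + 95 gives 6p = 60, so p* = $10 and q* = 135.
With the tax collected from consumers, demand (in seller-price terms) shifts: qd = 155 − 2(p + 3).
Solving gives q = 131 with consumers paying $12 and producers receiving $9 (the $3 wedge).
Per-six-pack burden: consumers $2, producers $1.
Consumers take the larger share because demand is less price-elastic here (demand slope 2 vs supply slope 4).
The less price-elastic side of the market bears the larger share of a per-unit tax.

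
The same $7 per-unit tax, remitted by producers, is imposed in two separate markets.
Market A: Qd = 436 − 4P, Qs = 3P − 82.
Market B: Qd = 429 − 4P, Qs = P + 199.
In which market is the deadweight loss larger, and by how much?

Market A, by $22.4.

Market A: pre-tax P* = $74, Q* = 140; post-tax Q = 128; deadweight loss = $42.
Market B: pre-tax P* = $46, Q* = 245; post-tax Q = 239.4; deadweight loss = $19.6.
Difference: $42 vs $19.6 → market A is larger by $22.4.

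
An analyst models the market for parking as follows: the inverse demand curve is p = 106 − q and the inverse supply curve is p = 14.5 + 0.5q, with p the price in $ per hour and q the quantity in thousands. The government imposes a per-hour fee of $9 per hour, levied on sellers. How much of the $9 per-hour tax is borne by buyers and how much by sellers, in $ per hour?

Rewrite in direct form: qd = 106 − p and qs = 2p − 29.
Before the tax: set 106 − p = 2p − 29 → p* = $45, q* = 61.
With the tax collected from sellers, supply shifts: qs = 2(p − 9) − 29.
New equilibrium: buyers pay $51, sellers receive $42, q = 55. (Wedge: pb − ps = 9.)
Burden on buyers: $6; on sellers: $3. (They sum to $9.)

Buyers bear $6 per hour; sellers bear $3 per hour.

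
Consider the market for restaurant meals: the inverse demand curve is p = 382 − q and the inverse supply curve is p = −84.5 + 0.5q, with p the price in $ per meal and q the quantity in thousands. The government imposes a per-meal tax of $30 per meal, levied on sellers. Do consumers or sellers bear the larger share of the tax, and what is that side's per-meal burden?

Consumers bear the larger share: $20 per meal.

Rewrite in direct form: qd = 382 − p and qs = 2p + 169.
Without the tax, 382 − p = 2p + 169 gives 3p = 213, so p* = $71 and q* = 311.
With the tax collected from sellers, supply shifts: qs = 2(p − 30) + 169.
New equilibrium: consumers pay $91, sellers receive $61, q = 291. (Wedge: pb − ps = 30.)
Per-meal burden: consumers $20, sellers $10.
Consumers take the larger share because demand is less price-elastic here (demand slope 1 vs supply slope 2).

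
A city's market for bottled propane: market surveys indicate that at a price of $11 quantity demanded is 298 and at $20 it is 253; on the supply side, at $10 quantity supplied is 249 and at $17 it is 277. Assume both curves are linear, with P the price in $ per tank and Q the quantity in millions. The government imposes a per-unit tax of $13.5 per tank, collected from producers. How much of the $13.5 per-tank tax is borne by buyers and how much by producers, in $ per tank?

Demand slope: (253 − 298)/(20 − 11) = -5, so Qd = 353 − 5P.
Supply slope: (277 − 249)/(17 − 10) = 4, so Qs = 4P + 209.
Before the tax: set 353 − 5P = 4P + 209 → P* = $16, Q* = 273.
With the tax collected from producers, supply shifts: Qs = 4(P − 13.5) + 209.
Solving gives Q = 243 with buyers paying $22 and producers receiving $8.5 (the $13.5 wedge).
Burden on buyers: $6; on producers: $7.5. (They sum to $13.5.)

Buyers bear $6 per tank; producers bear $7.5 per tank.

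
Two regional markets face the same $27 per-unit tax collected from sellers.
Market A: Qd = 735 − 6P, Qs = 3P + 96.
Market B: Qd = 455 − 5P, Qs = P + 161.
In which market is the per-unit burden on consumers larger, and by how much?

Market A, by $4.5.

Market A: pre-tax P* = $71, Q* = 309; post-tax Q = 255; per-unit burden on consumers = $9.
Market B: pre-tax P* = $49, Q* = 210; post-tax Q = 187.5; per-unit burden on consumers = $4.5.
Difference: $9 vs $4.5 → market A is larger by $4.5.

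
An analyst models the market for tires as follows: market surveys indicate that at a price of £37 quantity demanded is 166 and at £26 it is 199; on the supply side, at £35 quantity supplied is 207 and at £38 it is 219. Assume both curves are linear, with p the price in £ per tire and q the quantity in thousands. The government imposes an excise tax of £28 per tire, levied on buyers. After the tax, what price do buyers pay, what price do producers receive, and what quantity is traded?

Demand slope: (199 − 166)/(26 − 37) = -3, so qd = 277 − 3p.
Supply slope: (219 − 207)/(38 − 35) = 4, so qs = 4p + 67.
Before the tax: set 277 − 3p = 4p + 67 → p* = £30, q* = 187.
With the tax collected from buyers, demand (in seller-price terms) shifts: qd = 277 − 3(p + 28).
Solving gives q = 139 with buyers paying £46 and producers receiving £18 (the £28 wedge).
The less price-elastic side of the market bears the larger share of a per-unit tax.

Buyers pay £46; producers receive £18; quantity = 139.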